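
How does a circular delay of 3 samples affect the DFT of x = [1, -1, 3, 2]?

Time shift by 3: X_shifted[k] = ω_4^(3k) · X[k]
Shifted x = [-1, 3, 2, 1]

DFT(x[n-3]) = [5, -3-2i, -3, -3+2i]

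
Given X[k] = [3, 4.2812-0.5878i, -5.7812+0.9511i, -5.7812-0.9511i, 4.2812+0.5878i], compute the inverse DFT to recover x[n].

x[n] = (1/5) Σ(k=0 to 4) X[k] · e^(2πikn/5)

Computing each x[n]:
x[0] = 0
x[1] = 3
x[2] = -1
x[3] = -2
x[4] = 3

x = [0, 3, -1, -2, 3]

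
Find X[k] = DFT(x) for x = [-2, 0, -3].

X[k] = Σ(n=0 to 2) x[n] · ω_3^(nk)
where ω_3 = e^(-2πi/3)

Computing each X[k]:
X[0] = -5
X[1] = -0.5000-2.5981i
X[2] = -0.5000+2.5981i

X = [-5, -0.5000-2.5981i, -0.5000+2.5981i]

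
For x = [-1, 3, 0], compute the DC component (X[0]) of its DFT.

X[0] = Σ(n=0 to 2) x[n] · ω_3^0 = Σ x[n]
= (-1) + (3) + (0)

X[0] = 2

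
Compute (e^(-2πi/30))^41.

Since ω_30^30 = 1, powers reduce modulo 30.
41 mod 30 = 11
So ω_30^41 = ω_30^11 = e^(-2πi·11/30)

ω_30^41 = ω_30^11 = -0.6691-0.7431i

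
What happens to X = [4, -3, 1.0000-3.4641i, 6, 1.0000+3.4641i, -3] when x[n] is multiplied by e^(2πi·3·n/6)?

Modulation property: DFT(ω_6^(-3n)·x[n]) = X[(k-3) mod 6], so circularly shift X by 3 positions.

X[k-3] = [6, 1.0000+3.4641i, -3, 4, -3, 1.0000-3.4641i]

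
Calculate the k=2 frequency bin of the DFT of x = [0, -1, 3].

X[2] = Σ(n=0 to 2) x[n] · ω_3^(2n) where ω_3 = e^(-2πi/3)
= (0)·ω_3^0 + (-1)·ω_3^2 + (3)·ω_3^4

X[2] = -1.0000-3.4641i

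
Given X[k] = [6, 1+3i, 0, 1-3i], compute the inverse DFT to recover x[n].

x[n] = (1/4) Σ(k=0 to 3) X[k] · e^(2πikn/4)

Computing each x[n]:
x[0] = 2
x[1] = 0
x[2] = 1
x[3] = 3

x = [2, 0, 1, 3]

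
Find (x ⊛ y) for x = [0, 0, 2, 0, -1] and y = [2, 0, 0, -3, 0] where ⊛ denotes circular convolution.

(x ⊛ y)[n] = Σ(m=0 to 4) x[m] · y[(n-m) mod 5]

Computing each output sample:
(x ⊛ y)[0] = -6
(x ⊛ y)[1] = 0
(x ⊛ y)[2] = 7
(x ⊛ y)[3] = 0
(x ⊛ y)[4] = -2

x ⊛ y = [-6, 0, 7, 0, -2]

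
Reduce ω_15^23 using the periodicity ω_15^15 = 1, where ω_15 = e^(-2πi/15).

Since ω_15^15 = 1, powers reduce modulo 15.
23 mod 15 = 8
So ω_15^23 = ω_15^8 = e^(-2πi·8/15)

ω_15^23 = ω_15^8 = -0.9781+0.2079i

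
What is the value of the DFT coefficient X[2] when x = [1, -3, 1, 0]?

X[2] = Σ(n=0 to 3) x[n] · ω_4^(2n) where ω_4 = e^(-2πi/4)
= (1)·ω_4^0 + (-3)·ω_4^2 + (1)·ω_4^4 + (0)·ω_4^6

X[2] = 5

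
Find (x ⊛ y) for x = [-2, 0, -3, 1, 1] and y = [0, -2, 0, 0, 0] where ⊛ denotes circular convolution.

(x ⊛ y)[n] = Σ(m=0 to 4) x[m] · y[(n-m) mod 5]

Computing each output sample:
(x ⊛ y)[0] = -2
(x ⊛ y)[1] = 4
(x ⊛ y)[2] = 0
(x ⊛ y)[3] = 6
(x ⊛ y)[4] = -2

x ⊛ y = [-2, 4, 0, 6, -2]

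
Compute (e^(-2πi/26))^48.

Since ω_26^26 = 1, powers reduce modulo 26.
48 mod 26 = 22
So ω_26^48 = ω_26^22 = e^(-2πi·22/26)

ω_26^48 = ω_26^22 = 0.5681+0.8230i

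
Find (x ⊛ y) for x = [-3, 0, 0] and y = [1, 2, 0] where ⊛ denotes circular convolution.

(x ⊛ y)[n] = Σ(m=0 to 2) x[m] · y[(n-m) mod 3]

Computing each output sample:
(x ⊛ y)[0] = -3
(x ⊛ y)[1] = -6
(x ⊛ y)[2] = 0

x ⊛ y = [-3, -6, 0]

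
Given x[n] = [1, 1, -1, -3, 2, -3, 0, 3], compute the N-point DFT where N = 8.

X[k] = Σ(n=0 to 7) x[n] · ω_8^(nk)
where ω_8 = e^(-2πi/8)

Computing each X[k]:
X[0] = 0
X[1] = 6.0711+2.4142i
X[2] = 4+2i
X[3] = -8.0711+0.4142i
X[4] = 4
X[5] = -8.0711-0.4142i
X[6] = 4-2i
X[7] = 6.0711-2.4142i

X = [0, 6.0711+2.4142i, 4+2i, -8.0711+0.4142i, 4, -8.0711-0.4142i, 4-2i, 6.0711-2.4142i]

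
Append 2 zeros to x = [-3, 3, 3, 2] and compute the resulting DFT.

Original 4-point DFT: [5, -6-1i, -5, -6+1i]
Zero-padded 6-point DFT provides frequency interpolation.

DFT_6([x, 0, ...]) = [5, -5.0000-5.1962i, -4, -5, -4, -5.0000+5.1962i]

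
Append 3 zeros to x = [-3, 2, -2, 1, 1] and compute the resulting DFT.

Original 5-point DFT: [-1, -1.2639+0.8123i, -5.7361-3.4410i, -5.7361+3.4410i, -1.2639-0.8123i]
Zero-padded 8-point DFT provides frequency interpolation.

DFT_8([x, 0, ...]) = [-1, -3.2929-0.1213i, -1i, -4.7071-4.1213i, -7, -4.7071+4.1213i, 1i, -3.2929+0.1213i]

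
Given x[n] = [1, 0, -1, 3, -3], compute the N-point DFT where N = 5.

X[k] = Σ(n=0 to 4) x[n] · ω_5^(nk)
where ω_5 = e^(-2πi/5)

Computing each X[k]:
X[0] = 0
X[1] = -1.5451-0.5020i
X[2] = 4.0451-5.5676i
X[3] = 4.0451+5.5676i
X[4] = -1.5451+0.5020i

X = [0, -1.5451-0.5020i, 4.0451-5.5676i, 4.0451+5.5676i, -1.5451+0.5020i]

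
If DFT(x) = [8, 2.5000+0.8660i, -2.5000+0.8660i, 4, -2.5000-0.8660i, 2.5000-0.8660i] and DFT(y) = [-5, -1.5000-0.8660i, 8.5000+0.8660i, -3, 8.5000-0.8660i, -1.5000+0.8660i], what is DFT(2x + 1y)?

By linearity: DFT(2x + 1y) = 2·DFT(x) + 1·DFT(y)
= 2·[8, 2.5000+0.8660i, -2.5000+0.8660i, 4, -2.5000-0.8660i, 2.5000-0.8660i] + 1·[-5, -1.5000-0.8660i, 8.5000+0.8660i, -3, 8.5000-0.8660i, -1.5000+0.8660i]

Computing element-wise:
Z[0] = 2·(8) + 1·(-5) = 11
Z[1] = 2·(2.5000+0.8660i) + 1·(-1.5000-0.8660i) = 3.5000+0.8660i
Z[2] = 2·(-2.5000+0.8660i) + 1·(8.5000+0.8660i) = 3.5000+2.5980i
Z[3] = 2·(4) + 1·(-3) = 5
Z[4] = 2·(-2.5000-0.8660i) + 1·(8.5000-0.8660i) = 3.5000-2.5980i
Z[5] = 2·(2.5000-0.8660i) + 1·(-1.5000+0.8660i) = 3.5000-0.8660i

DFT(2x + 1y) = 2·X + 1·Y = [11, 3.5000+0.8660i, 3.5000+2.5980i, 5, 3.5000-2.5980i, 3.5000-0.8660i]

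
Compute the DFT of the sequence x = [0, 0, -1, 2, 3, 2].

X[k] = Σ(n=0 to 5) x[n] · ω_6^(nk)
where ω_6 = e^(-2πi/6)

Computing each X[k]:
X[0] = 6
X[1] = -2.0000+5.1962i
X[2] = -1.7321i
X[3] = -2
X[4] = 1.7321i
X[5] = -2.0000-5.1962i

X = [6, -2.0000+5.1962i, -1.7321i, -2, 1.7321i, -2.0000-5.1962i]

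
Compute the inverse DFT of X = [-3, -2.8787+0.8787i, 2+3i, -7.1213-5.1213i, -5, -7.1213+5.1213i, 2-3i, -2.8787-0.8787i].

x[n] = (1/8) Σ(k=0 to 7) X[k] · e^(2πikn/8)

Computing each x[n]:
x[0] = -3
x[1] = 1
x[2] = -3
x[3] = 1
x[4] = 2
x[5] = -2
x[6] = 0
x[7] = 1

x = [-3, 1, -3, 1, 2, -2, 0, 1]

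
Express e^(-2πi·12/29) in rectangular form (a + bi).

ω_29^12 = e^(-2πi·12/29)
= cos(-2π·12/29) + i·sin(-2π·12/29)
= cos(-24π/29) + i·sin(-24π/29)

ω_29^12 = cos(-24π/29) + i·sin(-24π/29) = -0.8569-0.5156i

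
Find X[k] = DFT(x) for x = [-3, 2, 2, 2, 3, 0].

X[k] = Σ(n=0 to 5) x[n] · ω_6^(nk)
where ω_6 = e^(-2πi/6)

Computing each X[k]:
X[0] = 6
X[1] = -6.5000-0.8660i
X[2] = -4.5000-2.5981i
X[3] = -2
X[4] = -4.5000+2.5981i
X[5] = -6.5000+0.8660i

X = [6, -6.5000-0.8660i, -4.5000-2.5981i, -2, -4.5000+2.5981i, -6.5000+0.8660i]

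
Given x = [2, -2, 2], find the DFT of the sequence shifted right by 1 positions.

Time shift by 1: X_shifted[k] = ω_3^(1k) · X[k]
Shifted x = [2, 2, -2]

DFT(x[n-1]) = [2, 2.0000-3.4641i, 2.0000+3.4641i]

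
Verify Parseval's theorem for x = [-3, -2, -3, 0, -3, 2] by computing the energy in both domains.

Time domain:
Σ|x[n]|² = |-3|² + |-2|² + |-3|² + |0|² + |-3|² + |2|² = 35.0000

Frequency domain:
(1/6)Σ|X[k]|² = (1/6)(|-9|² + |3.4641i|² + |3.4641i|² + |-9|² + |-3.4641i|² + |-3.4641i|²) = (1/6)·210.0000 = 35.0000

Both sides agree, confirming Parseval's theorem.

Σ|x[n]|² = (1/N)Σ|X[k]|² = 35.0000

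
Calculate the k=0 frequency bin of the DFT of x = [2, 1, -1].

X[0] = Σ(n=0 to 2) x[n] · ω_3^0 = Σ x[n]
= (2) + (1) + (-1)

X[0] = 2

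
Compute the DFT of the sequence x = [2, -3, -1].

X[k] = Σ(n=0 to 2) x[n] · ω_3^(nk)
where ω_3 = e^(-2πi/3)

Computing each X[k]:
X[0] = -2
X[1] = 4.0000+1.7321i
X[2] = 4.0000-1.7321i

X = [-2, 4.0000+1.7321i, 4.0000-1.7321i]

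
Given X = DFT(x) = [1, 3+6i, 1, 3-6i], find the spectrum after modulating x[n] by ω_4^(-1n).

Modulation property: DFT(ω_4^(-1n)·x[n]) = X[(k-1) mod 4], so circularly shift X by 1 positions.

X[k-1] = [3-6i, 1, 3+6i, 1]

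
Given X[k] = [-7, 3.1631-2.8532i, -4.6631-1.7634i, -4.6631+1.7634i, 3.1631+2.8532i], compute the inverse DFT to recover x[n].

x[n] = (1/5) Σ(k=0 to 4) X[k] · e^(2πikn/5)

Computing each x[n]:
x[0] = -2
x[1] = 2
x[2] = -3
x[3] = -3
x[4] = -1

x = [-2, 2, -3, -3, -1]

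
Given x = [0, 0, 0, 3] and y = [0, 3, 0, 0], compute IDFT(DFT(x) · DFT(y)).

(x ⊛ y)[n] = Σ(m=0 to 3) x[m] · y[(n-m) mod 4]

Computing each output sample:
(x ⊛ y)[0] = 9
(x ⊛ y)[1] = 0
(x ⊛ y)[2] = 0
(x ⊛ y)[3] = 0

x ⊛ y = [9, 0, 0, 0]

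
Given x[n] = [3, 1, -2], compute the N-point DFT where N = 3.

X[k] = Σ(n=0 to 2) x[n] · ω_3^(nk)
where ω_3 = e^(-2πi/3)

Computing each X[k]:
X[0] = 2
X[1] = 3.5000-2.5981i
X[2] = 3.5000+2.5981i

X = [2, 3.5000-2.5981i, 3.5000+2.5981i]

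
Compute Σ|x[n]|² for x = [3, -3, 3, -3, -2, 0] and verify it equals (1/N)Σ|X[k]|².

Time domain:
Σ|x[n]|² = |3|² + |-3|² + |3|² + |-3|² + |-2|² + |0|² = 40.0000

Frequency domain:
(1/6)Σ|X[k]|² = (1/6)(|-2|² + |4.0000-1.7321i|² + |1.0000+6.9282i|² + |10|² + |1.0000-6.9282i|² + |4.0000+1.7321i|²) = (1/6)·240.0000 = 40.0000

Both sides agree, confirming Parseval's theorem.

Σ|x[n]|² = (1/N)Σ|X[k]|² = 40.0000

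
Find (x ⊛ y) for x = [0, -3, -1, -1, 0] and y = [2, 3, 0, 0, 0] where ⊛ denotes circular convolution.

(x ⊛ y)[n] = Σ(m=0 to 4) x[m] · y[(n-m) mod 5]

Computing each output sample:
(x ⊛ y)[0] = 0
(x ⊛ y)[1] = -6
(x ⊛ y)[2] = -11
(x ⊛ y)[3] = -5
(x ⊛ y)[4] = -3

x ⊛ y = [0, -6, -11, -5, -3]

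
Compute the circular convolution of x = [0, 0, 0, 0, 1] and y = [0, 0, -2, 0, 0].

(x ⊛ y)[n] = Σ(m=0 to 4) x[m] · y[(n-m) mod 5]

Computing each output sample:
(x ⊛ y)[0] = 0
(x ⊛ y)[1] = -2
(x ⊛ y)[2] = 0
(x ⊛ y)[3] = 0
(x ⊛ y)[4] = 0

x ⊛ y = [0, -2, 0, 0, 0]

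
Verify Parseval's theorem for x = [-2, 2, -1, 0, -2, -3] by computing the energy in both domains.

Time domain:
Σ|x[n]|² = |-2|² + |2|² + |-1|² + |0|² + |-2|² + |-3|² = 22.0000

Frequency domain:
(1/6)Σ|X[k]|² = (1/6)(|-6|² + |-1.0000-5.1962i|² + |-3.4641i|² + |-4|² + |3.4641i|² + |-1.0000+5.1962i|²) = (1/6)·132.0000 = 22.0000

Both sides agree, confirming Parseval's theorem.

Σ|x[n]|² = (1/N)Σ|X[k]|² = 22.0000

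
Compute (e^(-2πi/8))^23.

Since ω_8^8 = 1, powers reduce modulo 8.
23 mod 8 = 7
So ω_8^23 = ω_8^7 = e^(-2πi·7/8)

ω_8^23 = ω_8^7 = 0.7071+0.7071i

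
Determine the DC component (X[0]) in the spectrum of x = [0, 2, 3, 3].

X[0] = Σ(n=0 to 3) x[n] · ω_4^0 = Σ x[n]
= (0) + (2) + (3) + (3)

X[0] = 8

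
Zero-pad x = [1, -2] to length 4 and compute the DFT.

Original 2-point DFT: [-1, 3]
Zero-padded 4-point DFT provides frequency interpolation.

DFT_4([x, 0, ...]) = [-1, 1+2i, 3, 1-2i]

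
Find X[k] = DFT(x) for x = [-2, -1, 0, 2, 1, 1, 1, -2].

X[k] = Σ(n=0 to 7) x[n] · ω_8^(nk)
where ω_8 = e^(-2πi/8)

Computing each X[k]:
X[0] = 0
X[1] = -7.2426-0.4142i
X[2] = -2
X[3] = 1.2426-2.4142i
X[4] = 0
X[5] = 1.2426+2.4142i
X[6] = -2
X[7] = -7.2426+0.4142i

X = [0, -7.2426-0.4142i, -2, 1.2426-2.4142i, 0, 1.2426+2.4142i, -2, -7.2426+0.4142i]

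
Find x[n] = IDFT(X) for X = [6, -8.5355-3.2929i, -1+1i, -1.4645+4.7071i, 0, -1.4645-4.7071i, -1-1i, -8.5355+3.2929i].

x[n] = (1/8) Σ(k=0 to 7) X[k] · e^(2πikn/8)

Computing each x[n]:
x[0] = -2
x[1] = -1
x[2] = 3
x[3] = 2
x[4] = 3
x[5] = 2
x[6] = -1
x[7] = 0

x = [-2, -1, 3, 2, 3, 2, -1, 0]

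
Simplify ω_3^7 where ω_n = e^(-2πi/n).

Since ω_3^3 = 1, powers reduce modulo 3.
7 mod 3 = 1
So ω_3^7 = ω_3^1 = e^(-2πi·1/3)

ω_3^7 = ω_3^1 = -0.5000-0.8660i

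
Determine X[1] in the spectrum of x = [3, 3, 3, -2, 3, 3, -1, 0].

X[1] = Σ(n=0 to 7) x[n] · ω_8^(1n) where ω_8 = e^(-2πi/8)
= (3)·ω_8^0 + (3)·ω_8^1 + (3)·ω_8^2 + (-2)·ω_8^3 + (3)·ω_8^4 + (3)·ω_8^5 + (-1)·ω_8^6 + (0)·ω_8^7

X[1] = 1.4142-2.5858i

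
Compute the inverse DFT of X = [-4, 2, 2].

x[n] = (1/3) Σ(k=0 to 2) X[k] · e^(2πikn/3)

Computing each x[n]:
x[0] = 0
x[1] = -2
x[2] = -2

x = [0, -2, -2]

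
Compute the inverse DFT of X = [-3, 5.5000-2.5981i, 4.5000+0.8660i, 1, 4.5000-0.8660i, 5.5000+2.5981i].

x[n] = (1/6) Σ(k=0 to 5) X[k] · e^(2πikn/6)

Computing each x[n]:
x[0] = 3
x[1] = 0
x[2] = -1
x[3] = -1
x[4] = -3
x[5] = -1

x = [3, 0, -1, -1, -3, -1]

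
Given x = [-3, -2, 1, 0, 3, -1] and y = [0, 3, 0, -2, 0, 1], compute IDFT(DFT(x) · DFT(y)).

(x ⊛ y)[n] = Σ(m=0 to 5) x[m] · y[(n-m) mod 6]

Computing each output sample:
(x ⊛ y)[0] = -5
(x ⊛ y)[1] = -14
(x ⊛ y)[2] = -4
(x ⊛ y)[3] = 12
(x ⊛ y)[4] = 3
(x ⊛ y)[5] = 4

x ⊛ y = [-5, -14, -4, 12, 3, 4]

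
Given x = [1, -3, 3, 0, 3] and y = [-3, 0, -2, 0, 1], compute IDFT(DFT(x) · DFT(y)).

(x ⊛ y)[n] = Σ(m=0 to 4) x[m] · y[(n-m) mod 5]

Computing each output sample:
(x ⊛ y)[0] = -6
(x ⊛ y)[1] = 6
(x ⊛ y)[2] = -11
(x ⊛ y)[3] = 9
(x ⊛ y)[4] = -14

x ⊛ y = [-6, 6, -11, 9, -14]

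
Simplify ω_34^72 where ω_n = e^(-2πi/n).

Since ω_34^34 = 1, powers reduce modulo 34.
72 mod 34 = 4
So ω_34^72 = ω_34^4 = e^(-2πi·4/34)

ω_34^72 = ω_34^4 = 0.7390-0.6737i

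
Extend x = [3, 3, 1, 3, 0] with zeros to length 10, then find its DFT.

Original 5-point DFT: [10, 0.6910-1.6776i, 1.8090-3.6655i, 1.8090+3.6655i, 0.6910+1.6776i]
Zero-padded 10-point DFT provides frequency interpolation.

DFT_10([x, 0, ...]) = [10, 4.8090-5.5676i, 0.6910-1.6776i, 3.6910-0.5020i, 1.8090-3.6655i, -2, 1.8090+3.6655i, 3.6910+0.5020i, 0.6910+1.6776i, 4.8090+5.5676i]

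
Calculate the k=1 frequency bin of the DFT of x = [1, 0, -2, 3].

X[1] = Σ(n=0 to 3) x[n] · ω_4^(1n) where ω_4 = e^(-2πi/4)
= (1)·ω_4^0 + (0)·ω_4^1 + (-2)·ω_4^2 + (3)·ω_4^3

X[1] = 3+3i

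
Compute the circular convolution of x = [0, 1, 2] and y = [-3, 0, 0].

(x ⊛ y)[n] = Σ(m=0 to 2) x[m] · y[(n-m) mod 3]

Computing each output sample:
(x ⊛ y)[0] = 0
(x ⊛ y)[1] = -3
(x ⊛ y)[2] = -6

x ⊛ y = [0, -3, -6]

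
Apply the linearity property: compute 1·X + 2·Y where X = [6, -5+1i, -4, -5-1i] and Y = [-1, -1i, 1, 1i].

By linearity: DFT(1x + 2y) = 1·DFT(x) + 2·DFT(y)
= 1·[6, -5+1i, -4, -5-1i] + 2·[-1, -1i, 1, 1i]

Computing element-wise:
Z[0] = 1·(6) + 2·(-1) = 4
Z[1] = 1·(-5+1i) + 2·(-1i) = -5-1i
Z[2] = 1·(-4) + 2·(1) = -2
Z[3] = 1·(-5-1i) + 2·(1i) = -5+1i

DFT(1x + 2y) = 1·X + 2·Y = [4, -5-1i, -2, -5+1i]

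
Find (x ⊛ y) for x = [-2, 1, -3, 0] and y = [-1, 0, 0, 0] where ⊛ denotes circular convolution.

(x ⊛ y)[n] = Σ(m=0 to 3) x[m] · y[(n-m) mod 4]

Computing each output sample:
(x ⊛ y)[0] = 2
(x ⊛ y)[1] = -1
(x ⊛ y)[2] = 3
(x ⊛ y)[3] = 0

x ⊛ y = [2, -1, 3, 0]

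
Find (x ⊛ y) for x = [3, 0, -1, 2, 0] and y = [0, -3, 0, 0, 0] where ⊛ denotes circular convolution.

(x ⊛ y)[n] = Σ(m=0 to 4) x[m] · y[(n-m) mod 5]

Computing each output sample:
(x ⊛ y)[0] = 0
(x ⊛ y)[1] = -9
(x ⊛ y)[2] = 0
(x ⊛ y)[3] = 3
(x ⊛ y)[4] = -6

x ⊛ y = [0, -9, 0, 3, -6]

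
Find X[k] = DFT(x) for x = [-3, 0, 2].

X[k] = Σ(n=0 to 2) x[n] · ω_3^(nk)
where ω_3 = e^(-2πi/3)

Computing each X[k]:
X[0] = -1
X[1] = -4.0000+1.7321i
X[2] = -4.0000-1.7321i

X = [-1, -4.0000+1.7321i, -4.0000-1.7321i]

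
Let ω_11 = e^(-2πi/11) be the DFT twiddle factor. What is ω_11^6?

ω_11^6 = e^(-2πi·6/11)
= cos(-2π·6/11) + i·sin(-2π·6/11)
= cos(-12π/11) + i·sin(-12π/11)

ω_11^6 = cos(-12π/11) + i·sin(-12π/11) = -0.9595+0.2817i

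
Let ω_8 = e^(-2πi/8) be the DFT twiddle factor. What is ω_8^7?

ω_8^7 = e^(-2πi·7/8)
= cos(-2π·7/8) + i·sin(-2π·7/8)
= cos(-14π/8) + i·sin(-14π/8)

ω_8^7 = cos(-14π/8) + i·sin(-14π/8) = 0.7071+0.7071i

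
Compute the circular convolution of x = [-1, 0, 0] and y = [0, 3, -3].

(x ⊛ y)[n] = Σ(m=0 to 2) x[m] · y[(n-m) mod 3]

Computing each output sample:
(x ⊛ y)[0] = 0
(x ⊛ y)[1] = -3
(x ⊛ y)[2] = 3

x ⊛ y = [0, -3, 3]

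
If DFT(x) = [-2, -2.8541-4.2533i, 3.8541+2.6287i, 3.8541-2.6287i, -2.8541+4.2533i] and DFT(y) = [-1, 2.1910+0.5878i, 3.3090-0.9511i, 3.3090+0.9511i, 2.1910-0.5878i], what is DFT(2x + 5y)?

By linearity: DFT(2x + 5y) = 2·DFT(x) + 5·DFT(y)
= 2·[-2, -2.8541-4.2533i, 3.8541+2.6287i, 3.8541-2.6287i, -2.8541+4.2533i] + 5·[-1, 2.1910+0.5878i, 3.3090-0.9511i, 3.3090+0.9511i, 2.1910-0.5878i]

Computing element-wise:
Z[0] = 2·(-2) + 5·(-1) = -9
Z[1] = 2·(-2.8541-4.2533i) + 5·(2.1910+0.5878i) = 5.2468-5.5676i
Z[2] = 2·(3.8541+2.6287i) + 5·(3.3090-0.9511i) = 24.2532+0.5019i
Z[3] = 2·(3.8541-2.6287i) + 5·(3.3090+0.9511i) = 24.2532-0.5019i
Z[4] = 2·(-2.8541+4.2533i) + 5·(2.1910-0.5878i) = 5.2468+5.5676i

DFT(2x + 5y) = 2·X + 5·Y = [-9, 5.2468-5.5676i, 24.2532+0.5019i, 24.2532-0.5019i, 5.2468+5.5676i]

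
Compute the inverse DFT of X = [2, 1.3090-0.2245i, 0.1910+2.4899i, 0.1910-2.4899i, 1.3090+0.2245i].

x[n] = (1/5) Σ(k=0 to 4) X[k] · e^(2πikn/5)

Computing each x[n]:
x[0] = 1
x[1] = 0
x[2] = 1
x[3] = -1
x[4] = 1

x = [1, 0, 1, -1, 1]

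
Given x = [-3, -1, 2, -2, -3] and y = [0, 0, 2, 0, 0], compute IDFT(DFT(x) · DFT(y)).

(x ⊛ y)[n] = Σ(m=0 to 4) x[m] · y[(n-m) mod 5]

Computing each output sample:
(x ⊛ y)[0] = -4
(x ⊛ y)[1] = -6
(x ⊛ y)[2] = -6
(x ⊛ y)[3] = -2
(x ⊛ y)[4] = 4

x ⊛ y = [-4, -6, -6, -2, 4]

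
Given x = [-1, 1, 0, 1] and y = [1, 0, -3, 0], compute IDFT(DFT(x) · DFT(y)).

(x ⊛ y)[n] = Σ(m=0 to 3) x[m] · y[(n-m) mod 4]

Computing each output sample:
(x ⊛ y)[0] = -1
(x ⊛ y)[1] = -2
(x ⊛ y)[2] = 3
(x ⊛ y)[3] = -2

x ⊛ y = [-1, -2, 3, -2]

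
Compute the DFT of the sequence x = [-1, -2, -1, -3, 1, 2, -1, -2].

X[k] = Σ(n=0 to 7) x[n] · ω_8^(nk)
where ω_8 = e^(-2πi/8)

Computing each X[k]:
X[0] = -7
X[1] = -4.1213+3.5355i
X[2] = 2-5i
X[3] = 0.1213+3.5355i
X[4] = 3
X[5] = 0.1213-3.5355i
X[6] = 2+5i
X[7] = -4.1213-3.5355i

X = [-7, -4.1213+3.5355i, 2-5i, 0.1213+3.5355i, 3, 0.1213-3.5355i, 2+5i, -4.1213-3.5355i]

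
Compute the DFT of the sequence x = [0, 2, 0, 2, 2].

X[k] = Σ(n=0 to 4) x[n] · ω_5^(nk)
where ω_5 = e^(-2πi/5)

Computing each X[k]:
X[0] = 6
X[1] = -0.3820+1.1756i
X[2] = -2.6180-1.9021i
X[3] = -2.6180+1.9021i
X[4] = -0.3820-1.1756i

X = [6, -0.3820+1.1756i, -2.6180-1.9021i, -2.6180+1.9021i, -0.3820-1.1756i]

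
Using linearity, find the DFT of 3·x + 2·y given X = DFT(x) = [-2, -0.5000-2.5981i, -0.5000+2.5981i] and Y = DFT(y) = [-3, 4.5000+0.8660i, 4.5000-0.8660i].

By linearity: DFT(3x + 2y) = 3·DFT(x) + 2·DFT(y)
= 3·[-2, -0.5000-2.5981i, -0.5000+2.5981i] + 2·[-3, 4.5000+0.8660i, 4.5000-0.8660i]

Computing element-wise:
Z[0] = 3·(-2) + 2·(-3) = -12
Z[1] = 3·(-0.5000-2.5981i) + 2·(4.5000+0.8660i) = 7.5000-6.0623i
Z[2] = 3·(-0.5000+2.5981i) + 2·(4.5000-0.8660i) = 7.5000+6.0623i

DFT(3x + 2y) = 3·X + 2·Y = [-12, 7.5000-6.0623i, 7.5000+6.0623i]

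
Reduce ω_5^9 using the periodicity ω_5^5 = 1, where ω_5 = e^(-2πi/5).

Since ω_5^5 = 1, powers reduce modulo 5.
9 mod 5 = 4
So ω_5^9 = ω_5^4 = e^(-2πi·4/5)

ω_5^9 = ω_5^4 = 0.3090+0.9511i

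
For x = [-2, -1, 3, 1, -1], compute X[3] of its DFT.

X[3] = Σ(n=0 to 4) x[n] · ω_5^(3n) where ω_5 = e^(-2πi/5)
= (-2)·ω_5^0 + (-1)·ω_5^3 + (3)·ω_5^6 + (1)·ω_5^9 + (-1)·ω_5^12

X[3] = 0.8541-1.9021i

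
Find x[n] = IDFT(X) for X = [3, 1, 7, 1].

x[n] = (1/4) Σ(k=0 to 3) X[k] · e^(2πikn/4)

Computing each x[n]:
x[0] = 3
x[1] = -1
x[2] = 2
x[3] = -1

x = [3, -1, 2, -1]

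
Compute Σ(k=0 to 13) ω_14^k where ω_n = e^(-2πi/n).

Sum of all nth roots of unity equals 0 for n > 1 (geometric series with r ≠ 1).

0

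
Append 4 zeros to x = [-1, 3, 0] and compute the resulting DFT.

Original 3-point DFT: [2, -2.5000-2.5981i, -2.5000+2.5981i]
Zero-padded 7-point DFT provides frequency interpolation.

DFT_7([x, 0, ...]) = [2, 0.8705-2.3455i, -1.6676-2.9248i, -3.7029-1.3017i, -3.7029+1.3017i, -1.6676+2.9248i, 0.8705+2.3455i]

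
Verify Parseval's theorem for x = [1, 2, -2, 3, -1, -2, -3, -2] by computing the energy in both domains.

Time domain:
Σ|x[n]|² = |1|² + |2|² + |-2|² + |3|² + |-1|² + |-2|² + |-3|² + |-2|² = 36.0000

Frequency domain:
(1/8)Σ|X[k]|² = (1/8)(|-4|² + |1.2929-7.3640i|² + |5+1i|² + |2.7071-5.3640i|² + |-6|² + |2.7071+5.3640i|² + |5-1i|² + |1.2929+7.3640i|²) = (1/8)·288.0000 = 36.0000

Both sides agree, confirming Parseval's theorem.

Σ|x[n]|² = (1/N)Σ|X[k]|² = 36.0000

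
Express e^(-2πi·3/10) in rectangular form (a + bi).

ω_10^3 = e^(-2πi·3/10)
= cos(-2π·3/10) + i·sin(-2π·3/10)
= cos(-6π/10) + i·sin(-6π/10)

ω_10^3 = cos(-6π/10) + i·sin(-6π/10) = -0.3090-0.9511i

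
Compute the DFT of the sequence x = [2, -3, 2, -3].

X[k] = Σ(n=0 to 3) x[n] · ω_4^(nk)
where ω_4 = e^(-2πi/4)

Computing each X[k]:
X[0] = -2
X[1] = 0
X[2] = 10
X[3] = 0

X = [-2, 0, 10, 0]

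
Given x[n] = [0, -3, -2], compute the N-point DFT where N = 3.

X[k] = Σ(n=0 to 2) x[n] · ω_3^(nk)
where ω_3 = e^(-2πi/3)

Computing each X[k]:
X[0] = -5
X[1] = 2.5000+0.8660i
X[2] = 2.5000-0.8660i

X = [-5, 2.5000+0.8660i, 2.5000-0.8660i]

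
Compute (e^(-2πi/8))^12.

Since ω_8^8 = 1, powers reduce modulo 8.
12 mod 8 = 4
So ω_8^12 = ω_8^4 = e^(-2πi·4/8)

ω_8^12 = ω_8^4 = -1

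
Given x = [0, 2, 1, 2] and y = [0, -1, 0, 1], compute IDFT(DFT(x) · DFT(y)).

(x ⊛ y)[n] = Σ(m=0 to 3) x[m] · y[(n-m) mod 4]

Computing each output sample:
(x ⊛ y)[0] = 0
(x ⊛ y)[1] = 1
(x ⊛ y)[2] = 0
(x ⊛ y)[3] = -1

x ⊛ y = [0, 1, 0, -1]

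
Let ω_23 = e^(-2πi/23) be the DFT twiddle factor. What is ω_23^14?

ω_23^14 = e^(-2πi·14/23)
= cos(-2π·14/23) + i·sin(-2π·14/23)
= cos(-28π/23) + i·sin(-28π/23)

ω_23^14 = cos(-28π/23) + i·sin(-28π/23) = -0.7757+0.6311i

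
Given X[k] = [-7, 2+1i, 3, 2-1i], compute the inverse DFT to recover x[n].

x[n] = (1/4) Σ(k=0 to 3) X[k] · e^(2πikn/4)

Computing each x[n]:
x[0] = 0
x[1] = -3
x[2] = -2
x[3] = -2

x = [0, -3, -2, -2]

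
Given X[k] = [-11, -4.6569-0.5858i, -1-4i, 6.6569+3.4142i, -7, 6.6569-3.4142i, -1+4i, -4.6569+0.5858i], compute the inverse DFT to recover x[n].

x[n] = (1/8) Σ(k=0 to 7) X[k] · e^(2πikn/8)

Computing each x[n]:
x[0] = -2
x[1] = -2
x[2] = -1
x[3] = 0
x[4] = -3
x[5] = 3
x[6] = -3
x[7] = -3

x = [-2, -2, -1, 0, -3, 3, -3, -3]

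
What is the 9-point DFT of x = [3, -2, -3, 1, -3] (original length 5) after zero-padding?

Original 5-point DFT: [-4, 3.0729+1.4001i, 6.4271-4.3920i, 6.4271+4.3920i, 3.0729-1.4001i]
Zero-padded 9-point DFT provides frequency interpolation.

DFT_9([x, 0, ...]) = [-4, 3.2660+4.4000i, 2.6736+1.9333i, 8.0000+1.7321i, 1.5603-5.0648i, 1.5603+5.0648i, 8.0000-1.7321i, 2.6736-1.9333i, 3.2660-4.4000i]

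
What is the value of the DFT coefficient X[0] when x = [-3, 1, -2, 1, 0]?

X[0] = Σ(n=0 to 4) x[n] · ω_5^0 = Σ x[n]
= (-3) + (1) + (-2) + (1) + (0)

X[0] = -3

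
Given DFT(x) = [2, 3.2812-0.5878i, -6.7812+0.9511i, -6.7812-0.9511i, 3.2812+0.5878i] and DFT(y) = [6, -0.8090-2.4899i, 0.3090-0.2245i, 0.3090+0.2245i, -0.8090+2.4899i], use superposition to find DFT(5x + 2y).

By linearity: DFT(5x + 2y) = 5·DFT(x) + 2·DFT(y)
= 5·[2, 3.2812-0.5878i, -6.7812+0.9511i, -6.7812-0.9511i, 3.2812+0.5878i] + 2·[6, -0.8090-2.4899i, 0.3090-0.2245i, 0.3090+0.2245i, -0.8090+2.4899i]

Computing element-wise:
Z[0] = 5·(2) + 2·(6) = 22
Z[1] = 5·(3.2812-0.5878i) + 2·(-0.8090-2.4899i) = 14.7880-7.9188i
Z[2] = 5·(-6.7812+0.9511i) + 2·(0.3090-0.2245i) = -33.2880+4.3065i
Z[3] = 5·(-6.7812-0.9511i) + 2·(0.3090+0.2245i) = -33.2880-4.3065i
Z[4] = 5·(3.2812+0.5878i) + 2·(-0.8090+2.4899i) = 14.7880+7.9188i

DFT(5x + 2y) = 5·X + 2·Y = [22, 14.7880-7.9188i, -33.2880+4.3065i, -33.2880-4.3065i, 14.7880+7.9188i]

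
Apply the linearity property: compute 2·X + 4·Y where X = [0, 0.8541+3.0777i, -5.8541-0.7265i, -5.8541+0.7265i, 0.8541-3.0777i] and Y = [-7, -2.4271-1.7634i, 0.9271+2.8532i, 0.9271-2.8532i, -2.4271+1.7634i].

By linearity: DFT(2x + 4y) = 2·DFT(x) + 4·DFT(y)
= 2·[0, 0.8541+3.0777i, -5.8541-0.7265i, -5.8541+0.7265i, 0.8541-3.0777i] + 4·[-7, -2.4271-1.7634i, 0.9271+2.8532i, 0.9271-2.8532i, -2.4271+1.7634i]

Computing element-wise:
Z[0] = 2·(0) + 4·(-7) = -28
Z[1] = 2·(0.8541+3.0777i) + 4·(-2.4271-1.7634i) = -8.0002-0.8982i
Z[2] = 2·(-5.8541-0.7265i) + 4·(0.9271+2.8532i) = -7.9998+9.9598i
Z[3] = 2·(-5.8541+0.7265i) + 4·(0.9271-2.8532i) = -7.9998-9.9598i
Z[4] = 2·(0.8541-3.0777i) + 4·(-2.4271+1.7634i) = -8.0002+0.8982i

DFT(2x + 4y) = 2·X + 4·Y = [-28, -8.0002-0.8982i, -7.9998+9.9598i, -7.9998-9.9598i, -8.0002+0.8982i]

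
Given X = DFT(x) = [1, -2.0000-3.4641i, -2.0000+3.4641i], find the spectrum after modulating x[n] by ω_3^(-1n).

Modulation property: DFT(ω_3^(-1n)·x[n]) = X[(k-1) mod 3], so circularly shift X by 1 positions.

X[k-1] = [-2.0000+3.4641i, 1, -2.0000-3.4641i]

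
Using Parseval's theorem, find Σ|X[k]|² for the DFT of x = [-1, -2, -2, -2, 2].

Parseval: Σ|x[n]|² = (1/N)Σ|X[k]|², so Σ|X[k]|² = N·Σ|x[n]|² = 5·17.0000

Σ|X[k]|² = N·Σ|x[n]|² = 5·17.0000 = 85.0000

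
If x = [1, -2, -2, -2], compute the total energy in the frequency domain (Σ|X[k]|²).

Parseval: Σ|x[n]|² = (1/N)Σ|X[k]|², so Σ|X[k]|² = N·Σ|x[n]|² = 4·13.0000

Σ|X[k]|² = N·Σ|x[n]|² = 4·13.0000 = 52.0000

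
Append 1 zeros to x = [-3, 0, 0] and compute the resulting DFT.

Original 3-point DFT: [-3, -3, -3]
Zero-padded 4-point DFT provides frequency interpolation.

DFT_4([x, 0, ...]) = [-3, -3, -3, -3]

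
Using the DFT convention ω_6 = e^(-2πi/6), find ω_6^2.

ω_6^2 = e^(-2πi·2/6)
= cos(-2π·2/6) + i·sin(-2π·2/6)
= cos(-4π/6) + i·sin(-4π/6)

ω_6^2 = cos(-4π/6) + i·sin(-4π/6) = -0.5000-0.8660i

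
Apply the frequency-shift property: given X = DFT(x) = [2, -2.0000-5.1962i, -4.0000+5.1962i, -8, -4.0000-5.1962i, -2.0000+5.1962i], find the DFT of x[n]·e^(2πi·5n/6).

Modulation property: DFT(ω_6^(-5n)·x[n]) = X[(k-5) mod 6], so circularly shift X by 5 positions.

X[k-5] = [-2.0000-5.1962i, -4.0000+5.1962i, -8, -4.0000-5.1962i, -2.0000+5.1962i, 2]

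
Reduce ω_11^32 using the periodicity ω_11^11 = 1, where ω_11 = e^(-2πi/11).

Since ω_11^11 = 1, powers reduce modulo 11.
32 mod 11 = 10
So ω_11^32 = ω_11^10 = e^(-2πi·10/11)

ω_11^32 = ω_11^10 = 0.8413+0.5406i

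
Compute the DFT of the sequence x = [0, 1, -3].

X[k] = Σ(n=0 to 2) x[n] · ω_3^(nk)
where ω_3 = e^(-2πi/3)

Computing each X[k]:
X[0] = -2
X[1] = 1.0000-3.4641i
X[2] = 1.0000+3.4641i

X = [-2, 1.0000-3.4641i, 1.0000+3.4641i]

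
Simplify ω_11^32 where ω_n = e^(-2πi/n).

Since ω_11^11 = 1, powers reduce modulo 11.
32 mod 11 = 10
So ω_11^32 = ω_11^10 = e^(-2πi·10/11)

ω_11^32 = ω_11^10 = 0.8413+0.5406i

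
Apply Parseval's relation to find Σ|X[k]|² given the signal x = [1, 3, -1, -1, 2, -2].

Parseval: Σ|x[n]|² = (1/N)Σ|X[k]|², so Σ|X[k]|² = N·Σ|x[n]|² = 6·20.0000

Σ|X[k]|² = N·Σ|x[n]|² = 6·20.0000 = 120.0000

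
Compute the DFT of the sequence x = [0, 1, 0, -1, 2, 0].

X[k] = Σ(n=0 to 5) x[n] · ω_6^(nk)
where ω_6 = e^(-2πi/6)

Computing each X[k]:
X[0] = 2
X[1] = 0.5000+0.8660i
X[2] = -2.5000-2.5981i
X[3] = 2
X[4] = -2.5000+2.5981i
X[5] = 0.5000-0.8660i

X = [2, 0.5000+0.8660i, -2.5000-2.5981i, 2, -2.5000+2.5981i, 0.5000-0.8660i]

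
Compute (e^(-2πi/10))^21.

Since ω_10^10 = 1, powers reduce modulo 10.
21 mod 10 = 1
So ω_10^21 = ω_10^1 = e^(-2πi·1/10)

ω_10^21 = ω_10^1 = 0.8090-0.5878i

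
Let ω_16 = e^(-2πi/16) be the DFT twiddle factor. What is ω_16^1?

ω_16^1 = e^(-2πi·1/16)
= cos(-2π·1/16) + i·sin(-2π·1/16)
= cos(-2π/16) + i·sin(-2π/16)

ω_16^1 = cos(-2π/16) + i·sin(-2π/16) = 0.9239-0.3827i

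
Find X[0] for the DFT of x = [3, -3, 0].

X[0] = Σ(n=0 to 2) x[n] · ω_3^0 = Σ x[n]
= (3) + (-3) + (0)

X[0] = 0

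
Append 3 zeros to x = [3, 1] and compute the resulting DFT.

Original 2-point DFT: [4, 2]
Zero-padded 5-point DFT provides frequency interpolation.

DFT_5([x, 0, ...]) = [4, 3.3090-0.9511i, 2.1910-0.5878i, 2.1910+0.5878i, 3.3090+0.9511i]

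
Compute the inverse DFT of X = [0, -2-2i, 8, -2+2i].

x[n] = (1/4) Σ(k=0 to 3) X[k] · e^(2πikn/4)

Computing each x[n]:
x[0] = 1
x[1] = -1
x[2] = 3
x[3] = -3

x = [1, -1, 3, -3]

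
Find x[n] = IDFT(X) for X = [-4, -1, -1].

x[n] = (1/3) Σ(k=0 to 2) X[k] · e^(2πikn/3)

Computing each x[n]:
x[0] = -2
x[1] = -1
x[2] = -1

x = [-2, -1, -1]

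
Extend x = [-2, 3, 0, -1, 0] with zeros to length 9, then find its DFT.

Original 5-point DFT: [0, -0.2639-3.4410i, -4.7361-0.8123i, -4.7361+0.8123i, -0.2639+3.4410i]
Zero-padded 9-point DFT provides frequency interpolation.

DFT_9([x, 0, ...]) = [0, 0.7981-1.0623i, -0.9791-3.8204i, -4.5000-2.5981i, -4.3191-0.1600i, -4.3191+0.1600i, -4.5000+2.5981i, -0.9791+3.8204i, 0.7981+1.0623i]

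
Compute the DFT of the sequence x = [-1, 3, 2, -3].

X[k] = Σ(n=0 to 3) x[n] · ω_4^(nk)
where ω_4 = e^(-2πi/4)

Computing each X[k]:
X[0] = 1
X[1] = -3-6i
X[2] = 1
X[3] = -3+6i

X = [1, -3-6i, 1, -3+6i]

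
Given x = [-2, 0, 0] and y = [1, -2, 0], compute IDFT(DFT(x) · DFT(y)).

(x ⊛ y)[n] = Σ(m=0 to 2) x[m] · y[(n-m) mod 3]

Computing each output sample:
(x ⊛ y)[0] = -2
(x ⊛ y)[1] = 4
(x ⊛ y)[2] = 0

x ⊛ y = [-2, 4, 0]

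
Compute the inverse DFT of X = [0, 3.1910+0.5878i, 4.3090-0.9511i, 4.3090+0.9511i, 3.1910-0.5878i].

x[n] = (1/5) Σ(k=0 to 4) X[k] · e^(2πikn/5)

Computing each x[n]:
x[0] = 3
x[1] = -1
x[2] = -1
x[3] = 0
x[4] = -1

x = [3, -1, -1, 0, -1]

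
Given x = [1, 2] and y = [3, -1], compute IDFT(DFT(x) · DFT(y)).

(x ⊛ y)[n] = Σ(m=0 to 1) x[m] · y[(n-m) mod 2]

Computing each output sample:
(x ⊛ y)[0] = 1
(x ⊛ y)[1] = 5

x ⊛ y = [1, 5]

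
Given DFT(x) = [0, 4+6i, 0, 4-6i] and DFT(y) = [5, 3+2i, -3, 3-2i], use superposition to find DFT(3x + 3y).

By linearity: DFT(3x + 3y) = 3·DFT(x) + 3·DFT(y)
= 3·[0, 4+6i, 0, 4-6i] + 3·[5, 3+2i, -3, 3-2i]

Computing element-wise:
Z[0] = 3·(0) + 3·(5) = 15
Z[1] = 3·(4+6i) + 3·(3+2i) = 21+24i
Z[2] = 3·(0) + 3·(-3) = -9
Z[3] = 3·(4-6i) + 3·(3-2i) = 21-24i

DFT(3x + 3y) = 3·X + 3·Y = [15, 21+24i, -9, 21-24i]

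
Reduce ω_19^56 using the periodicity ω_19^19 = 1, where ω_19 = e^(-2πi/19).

Since ω_19^19 = 1, powers reduce modulo 19.
56 mod 19 = 18
So ω_19^56 = ω_19^18 = e^(-2πi·18/19)

ω_19^56 = ω_19^18 = 0.9458+0.3247i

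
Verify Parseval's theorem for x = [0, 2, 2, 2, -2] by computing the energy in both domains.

Time domain:
Σ|x[n]|² = |0|² + |2|² + |2|² + |2|² + |-2|² = 16.0000

Frequency domain:
(1/5)Σ|X[k]|² = (1/5)(|4|² + |-3.2361-3.8042i|² + |1.2361-2.3511i|² + |1.2361+2.3511i|² + |-3.2361+3.8042i|²) = (1/5)·80.0000 = 16.0000

Both sides agree, confirming Parseval's theorem.

Σ|x[n]|² = (1/N)Σ|X[k]|² = 16.0000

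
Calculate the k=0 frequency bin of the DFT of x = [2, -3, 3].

X[0] = Σ(n=0 to 2) x[n] · ω_3^0 = Σ x[n]
= (2) + (-3) + (3)

X[0] = 2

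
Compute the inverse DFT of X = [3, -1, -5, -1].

x[n] = (1/4) Σ(k=0 to 3) X[k] · e^(2πikn/4)

Computing each x[n]:
x[0] = -1
x[1] = 2
x[2] = 0
x[3] = 2

x = [-1, 2, 0, 2]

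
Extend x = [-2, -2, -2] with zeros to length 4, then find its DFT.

Original 3-point DFT: [-6, 0, 0]
Zero-padded 4-point DFT provides frequency interpolation.

DFT_4([x, 0, ...]) = [-6, 2i, -2, -2i]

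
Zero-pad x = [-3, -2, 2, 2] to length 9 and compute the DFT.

Original 4-point DFT: [-1, -5+4i, -1, -5-4i]
Zero-padded 9-point DFT provides frequency interpolation.

DFT_9([x, 0, ...]) = [-1, -5.1848-2.4161i, -6.2267+3.0176i, -1.0000+3.4641i, -0.5885+0.2376i, -0.5885-0.2376i, -1.0000-3.4641i, -6.2267-3.0176i, -5.1848+2.4161i]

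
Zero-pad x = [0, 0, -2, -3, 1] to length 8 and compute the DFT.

Original 5-point DFT: [-4, 4.3541+0.3633i, -2.3541+1.5388i, -2.3541-1.5388i, 4.3541-0.3633i]
Zero-padded 8-point DFT provides frequency interpolation.

DFT_8([x, 0, ...]) = [-4, 1.1213+4.1213i, 3-3i, -3.1213+0.1213i, 2, -3.1213-0.1213i, 3+3i, 1.1213-4.1213i]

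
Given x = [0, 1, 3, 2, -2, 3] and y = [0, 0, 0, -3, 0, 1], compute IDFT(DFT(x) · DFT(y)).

(x ⊛ y)[n] = Σ(m=0 to 5) x[m] · y[(n-m) mod 6]

Computing each output sample:
(x ⊛ y)[0] = -5
(x ⊛ y)[1] = 9
(x ⊛ y)[2] = -7
(x ⊛ y)[3] = -2
(x ⊛ y)[4] = 0
(x ⊛ y)[5] = -9

x ⊛ y = [-5, 9, -7, -2, 0, -9]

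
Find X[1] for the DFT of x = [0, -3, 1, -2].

X[1] = Σ(n=0 to 3) x[n] · ω_4^(1n) where ω_4 = e^(-2πi/4)
= (0)·ω_4^0 + (-3)·ω_4^1 + (1)·ω_4^2 + (-2)·ω_4^3

X[1] = -1+1i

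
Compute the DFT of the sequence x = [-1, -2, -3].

X[k] = Σ(n=0 to 2) x[n] · ω_3^(nk)
where ω_3 = e^(-2πi/3)

Computing each X[k]:
X[0] = -6
X[1] = 1.5000-0.8660i
X[2] = 1.5000+0.8660i

X = [-6, 1.5000-0.8660i, 1.5000+0.8660i]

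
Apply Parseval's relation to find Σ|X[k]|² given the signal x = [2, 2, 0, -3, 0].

Parseval: Σ|x[n]|² = (1/N)Σ|X[k]|², so Σ|X[k]|² = N·Σ|x[n]|² = 5·17.0000

Σ|X[k]|² = N·Σ|x[n]|² = 5·17.0000 = 85.0000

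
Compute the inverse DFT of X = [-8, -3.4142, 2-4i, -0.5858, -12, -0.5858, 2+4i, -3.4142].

x[n] = (1/8) Σ(k=0 to 7) X[k] · e^(2πikn/8)

Computing each x[n]:
x[0] = -3
x[1] = 1
x[2] = -3
x[3] = 0
x[4] = -1
x[5] = 2
x[6] = -3
x[7] = -1

x = [-3, 1, -3, 0, -1, 2, -3, -1]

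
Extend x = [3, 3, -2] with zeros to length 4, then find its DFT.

Original 3-point DFT: [4, 2.5000-4.3301i, 2.5000+4.3301i]
Zero-padded 4-point DFT provides frequency interpolation.

DFT_4([x, 0, ...]) = [4, 5-3i, -2, 5+3i]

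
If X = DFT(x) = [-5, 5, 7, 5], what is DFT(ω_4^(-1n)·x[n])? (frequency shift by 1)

Modulation property: DFT(ω_4^(-1n)·x[n]) = X[(k-1) mod 4], so circularly shift X by 1 positions.

X[k-1] = [5, -5, 5, 7]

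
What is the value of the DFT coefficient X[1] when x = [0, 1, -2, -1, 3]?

X[1] = Σ(n=0 to 4) x[n] · ω_5^(1n) where ω_5 = e^(-2πi/5)
= (0)·ω_5^0 + (1)·ω_5^1 + (-2)·ω_5^2 + (-1)·ω_5^3 + (3)·ω_5^4

X[1] = 3.6631+2.4899i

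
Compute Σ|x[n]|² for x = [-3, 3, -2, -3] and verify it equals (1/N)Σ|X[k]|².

Time domain:
Σ|x[n]|² = |-3|² + |3|² + |-2|² + |-3|² = 31.0000

Frequency domain:
(1/4)Σ|X[k]|² = (1/4)(|-5|² + |-1-6i|² + |-5|² + |-1+6i|²) = (1/4)·124.0000 = 31.0000

Both sides agree, confirming Parseval's theorem.

Σ|x[n]|² = (1/N)Σ|X[k]|² = 31.0000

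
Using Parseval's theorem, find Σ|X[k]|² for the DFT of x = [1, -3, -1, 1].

Parseval: Σ|x[n]|² = (1/N)Σ|X[k]|², so Σ|X[k]|² = N·Σ|x[n]|² = 4·12.0000

Σ|X[k]|² = N·Σ|x[n]|² = 4·12.0000 = 48.0000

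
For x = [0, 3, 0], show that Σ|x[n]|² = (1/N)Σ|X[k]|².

Time domain:
Σ|x[n]|² = |0|² + |3|² + |0|² = 9.0000

Frequency domain:
(1/3)Σ|X[k]|² = (1/3)(|3|² + |-1.5000-2.5981i|² + |-1.5000+2.5981i|²) = (1/3)·27.0000 = 9.0000

Both sides agree, confirming Parseval's theorem.

Σ|x[n]|² = (1/N)Σ|X[k]|² = 9.0000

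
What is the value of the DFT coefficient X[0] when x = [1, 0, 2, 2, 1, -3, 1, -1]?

X[0] = Σ(n=0 to 7) x[n] · ω_8^0 = Σ x[n]
= (1) + (0) + (2) + (2) + (1) + (-3) + (1) + (-1)

X[0] = 3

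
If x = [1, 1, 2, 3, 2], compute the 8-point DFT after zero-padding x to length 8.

Original 5-point DFT: [9, -2.1180+1.5388i, 0.1180-0.3633i, 0.1180+0.3633i, -2.1180-1.5388i]
Zero-padded 8-point DFT provides frequency interpolation.

DFT_8([x, 0, ...]) = [9, -2.4142-4.8284i, 1+2i, 0.4142-0.8284i, 1, 0.4142+0.8284i, 1-2i, -2.4142+4.8284i]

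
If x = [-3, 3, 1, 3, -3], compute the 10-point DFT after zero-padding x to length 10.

Original 5-point DFT: [1, -6.2361-4.5308i, -1.7639-5.4288i, -1.7639+5.4288i, -6.2361+4.5308i]
Zero-padded 10-point DFT provides frequency interpolation.

DFT_10([x, 0, ...]) = [1, 1.2361-3.8042i, -6.2361-4.5308i, -3.2361+2.3511i, -1.7639-5.4288i, -11, -1.7639+5.4288i, -3.2361-2.3511i, -6.2361+4.5308i, 1.2361+3.8042i]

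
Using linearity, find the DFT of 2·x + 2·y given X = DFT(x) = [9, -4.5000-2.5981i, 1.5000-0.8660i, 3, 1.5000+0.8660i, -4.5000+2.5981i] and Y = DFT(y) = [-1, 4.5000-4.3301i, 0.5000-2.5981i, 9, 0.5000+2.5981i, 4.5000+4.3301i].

By linearity: DFT(2x + 2y) = 2·DFT(x) + 2·DFT(y)
= 2·[9, -4.5000-2.5981i, 1.5000-0.8660i, 3, 1.5000+0.8660i, -4.5000+2.5981i] + 2·[-1, 4.5000-4.3301i, 0.5000-2.5981i, 9, 0.5000+2.5981i, 4.5000+4.3301i]

Computing element-wise:
Z[0] = 2·(9) + 2·(-1) = 16
Z[1] = 2·(-4.5000-2.5981i) + 2·(4.5000-4.3301i) = -13.8564i
Z[2] = 2·(1.5000-0.8660i) + 2·(0.5000-2.5981i) = 4.0000-6.9282i
Z[3] = 2·(3) + 2·(9) = 24
Z[4] = 2·(1.5000+0.8660i) + 2·(0.5000+2.5981i) = 4.0000+6.9282i
Z[5] = 2·(-4.5000+2.5981i) + 2·(4.5000+4.3301i) = 13.8564i

DFT(2x + 2y) = 2·X + 2·Y = [16, -13.8564i, 4.0000-6.9282i, 24, 4.0000+6.9282i, 13.8564i]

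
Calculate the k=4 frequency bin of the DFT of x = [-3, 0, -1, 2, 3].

X[4] = Σ(n=0 to 4) x[n] · ω_5^(4n) where ω_5 = e^(-2πi/5)
= (-3)·ω_5^0 + (0)·ω_5^4 + (-1)·ω_5^8 + (2)·ω_5^12 + (3)·ω_5^16

X[4] = -2.8820-4.6165i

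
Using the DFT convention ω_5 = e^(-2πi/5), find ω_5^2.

ω_5^2 = e^(-2πi·2/5)
= cos(-2π·2/5) + i·sin(-2π·2/5)
= cos(-4π/5) + i·sin(-4π/5)

ω_5^2 = cos(-4π/5) + i·sin(-4π/5) = -0.8090-0.5878i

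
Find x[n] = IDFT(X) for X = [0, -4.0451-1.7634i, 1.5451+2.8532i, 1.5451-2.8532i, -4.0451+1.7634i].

x[n] = (1/5) Σ(k=0 to 4) X[k] · e^(2πikn/5)

Computing each x[n]:
x[0] = -1
x[1] = -1
x[2] = 3
x[3] = 0
x[4] = -1

x = [-1, -1, 3, 0, -1]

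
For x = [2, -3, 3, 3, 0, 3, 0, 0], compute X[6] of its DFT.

X[6] = Σ(n=0 to 7) x[n] · ω_8^(6n) where ω_8 = e^(-2πi/8)
= (2)·ω_8^0 + (-3)·ω_8^6 + (3)·ω_8^12 + (3)·ω_8^18 + (0)·ω_8^24 + (3)·ω_8^30 + (0)·ω_8^36 + (0)·ω_8^42

X[6] = -1-3i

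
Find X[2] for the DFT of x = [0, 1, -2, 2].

X[2] = Σ(n=0 to 3) x[n] · ω_4^(2n) where ω_4 = e^(-2πi/4)
= (0)·ω_4^0 + (1)·ω_4^2 + (-2)·ω_4^4 + (2)·ω_4^6

X[2] = -5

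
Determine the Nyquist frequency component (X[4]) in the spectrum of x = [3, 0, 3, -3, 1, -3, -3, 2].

X[4] = Σ(n=0 to 7) x[n] · ω_8^(4n) where ω_8 = e^(-2πi/8)
= (3)·ω_8^0 + (0)·ω_8^4 + (3)·ω_8^8 + (-3)·ω_8^12 + (1)·ω_8^16 + (-3)·ω_8^20 + (-3)·ω_8^24 + (2)·ω_8^28

X[4] = 8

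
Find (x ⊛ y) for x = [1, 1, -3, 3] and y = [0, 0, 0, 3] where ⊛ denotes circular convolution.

(x ⊛ y)[n] = Σ(m=0 to 3) x[m] · y[(n-m) mod 4]

Computing each output sample:
(x ⊛ y)[0] = 3
(x ⊛ y)[1] = -9
(x ⊛ y)[2] = 9
(x ⊛ y)[3] = 3

x ⊛ y = [3, -9, 9, 3]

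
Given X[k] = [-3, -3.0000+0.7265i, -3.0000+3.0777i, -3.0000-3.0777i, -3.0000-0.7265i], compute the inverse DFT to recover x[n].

x[n] = (1/5) Σ(k=0 to 4) X[k] · e^(2πikn/5)

Computing each x[n]:
x[0] = -3
x[1] = -1
x[2] = 1
x[3] = -1
x[4] = 1

x = [-3, -1, 1, -1, 1]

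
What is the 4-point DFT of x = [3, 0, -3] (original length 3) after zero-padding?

Original 3-point DFT: [0, 4.5000-2.5981i, 4.5000+2.5981i]
Zero-padded 4-point DFT provides frequency interpolation.

DFT_4([x, 0, ...]) = [0, 6, 0, 6]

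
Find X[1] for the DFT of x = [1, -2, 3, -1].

X[1] = Σ(n=0 to 3) x[n] · ω_4^(1n) where ω_4 = e^(-2πi/4)
= (1)·ω_4^0 + (-2)·ω_4^1 + (3)·ω_4^2 + (-1)·ω_4^3

X[1] = -2+1i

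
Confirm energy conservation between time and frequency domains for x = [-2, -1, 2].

Time domain:
Σ|x[n]|² = |-2|² + |-1|² + |2|² = 9.0000

Frequency domain:
(1/3)Σ|X[k]|² = (1/3)(|-1|² + |-2.5000+2.5981i|² + |-2.5000-2.5981i|²) = (1/3)·27.0000 = 9.0000

Both sides agree, confirming Parseval's theorem.

Σ|x[n]|² = (1/N)Σ|X[k]|² = 9.0000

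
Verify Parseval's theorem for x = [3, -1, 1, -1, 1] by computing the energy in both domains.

Time domain:
Σ|x[n]|² = |3|² + |-1|² + |1|² + |-1|² + |1|² = 13.0000

Frequency domain:
(1/5)Σ|X[k]|² = (1/5)(|3|² + |3.0000+0.7265i|² + |3.0000+3.0777i|² + |3.0000-3.0777i|² + |3.0000-0.7265i|²) = (1/5)·65.0000 = 13.0000

Both sides agree, confirming Parseval's theorem.

Σ|x[n]|² = (1/N)Σ|X[k]|² = 13.0000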